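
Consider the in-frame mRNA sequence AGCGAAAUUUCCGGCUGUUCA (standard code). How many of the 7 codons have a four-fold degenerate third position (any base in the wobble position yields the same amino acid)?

3

Codon 1 AGC (Ser): third position 2-fold.
Codon 2 GAA (Glu): third position 2-fold.
Codon 3 AUU (Ile): third position 3-fold.
Codon 4 UCC (Ser): third position 4-fold.
Codon 5 GGC (Gly): third position 4-fold.
Codon 6 UGU (Cys): third position 2-fold.
Codon 7 UCA (Ser): third position 4-fold.
Four-fold degenerate third positions: 3.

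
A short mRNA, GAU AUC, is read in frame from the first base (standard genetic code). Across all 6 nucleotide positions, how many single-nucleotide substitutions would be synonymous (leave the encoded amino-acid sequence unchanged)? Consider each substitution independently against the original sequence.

Codon 1 (GAU, Asp): 1 synonymous substitution.
Codon 2 (AUC, Ile): 2 synonymous substitutions.
Total: 1 + 2 = 3.

3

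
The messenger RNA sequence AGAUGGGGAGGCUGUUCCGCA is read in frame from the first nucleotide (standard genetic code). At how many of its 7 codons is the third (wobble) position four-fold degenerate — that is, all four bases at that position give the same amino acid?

Codon 1 AGA (Arg): third position 2-fold.
Codon 2 UGG (Trp): third position 1-fold.
Codon 3 GGA (Gly): third position 4-fold.
Codon 4 GGC (Gly): third position 4-fold.
Codon 5 UGU (Cys): third position 2-fold.
Codon 6 UCC (Ser): third position 4-fold.
Codon 7 GCA (Ala): third position 4-fold.
Four-fold degenerate third positions: 4.

4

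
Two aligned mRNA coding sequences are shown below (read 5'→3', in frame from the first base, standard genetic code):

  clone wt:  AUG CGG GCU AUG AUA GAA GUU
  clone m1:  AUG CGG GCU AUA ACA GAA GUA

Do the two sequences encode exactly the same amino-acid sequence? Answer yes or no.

Codon 1: AUG Met / AUG Met — identical.
Codon 2: CGG Arg / CGG Arg — identical.
Codon 3: GCU Ala / GCU Ala — identical.
Codon 4: AUG Met / AUA Ile — nonsynonymous.
Codon 5: AUA Ile / ACA Thr — nonsynonymous.
Codon 6: GAA Glu / GAA Glu — identical.
Codon 7: GUU Val / GUA Val — synonymous.
Nonsynonymous differences: 2 → different protein.

no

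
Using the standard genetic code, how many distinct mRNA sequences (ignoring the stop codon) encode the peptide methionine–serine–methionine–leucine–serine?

216

Met: 1 codon.
Ser: 6 codons.
Met: 1 codon.
Leu: 6 codons.
Ser: 6 codons.
1 × 6 × 1 × 6 × 6 = 216.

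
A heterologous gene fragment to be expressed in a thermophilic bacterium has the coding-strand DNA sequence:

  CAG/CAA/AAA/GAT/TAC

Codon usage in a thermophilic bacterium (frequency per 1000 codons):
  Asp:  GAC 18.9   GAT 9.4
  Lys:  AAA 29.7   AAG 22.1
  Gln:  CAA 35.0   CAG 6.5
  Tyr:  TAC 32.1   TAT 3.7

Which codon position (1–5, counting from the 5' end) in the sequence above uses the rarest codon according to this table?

1

Codon 1 CAG (Gln): 6.5 per 1000.
Codon 2 CAA (Gln): 35.0 per 1000.
Codon 3 AAA (Lys): 29.7 per 1000.
Codon 4 GAT (Asp): 9.4 per 1000.
Codon 5 TAC (Tyr): 32.1 per 1000.
Lowest frequency is 6.5 at codon 1.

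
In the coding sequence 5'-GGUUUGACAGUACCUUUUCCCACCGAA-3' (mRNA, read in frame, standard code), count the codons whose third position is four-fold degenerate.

Codon 1 GGU (Gly): third position 4-fold.
Codon 2 UUG (Leu): third position 2-fold.
Codon 3 ACA (Thr): third position 4-fold.
Codon 4 GUA (Val): third position 4-fold.
Codon 5 CCU (Pro): third position 4-fold.
Codon 6 UUU (Phe): third position 2-fold.
Codon 7 CCC (Pro): third position 4-fold.
Codon 8 ACC (Thr): third position 4-fold.
Codon 9 GAA (Glu): third position 2-fold.
Four-fold degenerate third positions: 6.

6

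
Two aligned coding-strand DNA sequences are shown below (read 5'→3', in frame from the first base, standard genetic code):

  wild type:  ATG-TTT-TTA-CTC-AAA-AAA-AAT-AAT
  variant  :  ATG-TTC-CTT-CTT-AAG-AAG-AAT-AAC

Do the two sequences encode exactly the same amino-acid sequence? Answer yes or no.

yes

Codon 1: ATG Met / ATG Met — identical.
Codon 2: TTT Phe / TTC Phe — synonymous.
Codon 3: TTA Leu / CTT Leu — synonymous.
Codon 4: CTC Leu / CTT Leu — synonymous.
Codon 5: AAA Lys / AAG Lys — synonymous.
Codon 6: AAA Lys / AAG Lys — synonymous.
Codon 7: AAT Asn / AAT Asn — identical.
Codon 8: AAT Asn / AAC Asn — synonymous.
Nonsynonymous differences: 0 → same protein.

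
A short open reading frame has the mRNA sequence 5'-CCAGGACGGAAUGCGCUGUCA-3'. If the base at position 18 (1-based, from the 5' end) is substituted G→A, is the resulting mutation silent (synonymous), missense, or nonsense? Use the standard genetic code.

Position 18 falls in codon 6: CUG → Leu.
After the substitution the codon is CUA → Leu.
Both encode Leu, so the change is synonymous.

silent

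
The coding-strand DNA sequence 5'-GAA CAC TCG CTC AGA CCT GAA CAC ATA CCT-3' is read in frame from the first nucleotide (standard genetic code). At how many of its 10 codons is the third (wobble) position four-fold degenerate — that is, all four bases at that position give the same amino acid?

4

Codon 1 GAA (Glu): third position 2-fold.
Codon 2 CAC (His): third position 2-fold.
Codon 3 TCG (Ser): third position 4-fold.
Codon 4 CTC (Leu): third position 4-fold.
Codon 5 AGA (Arg): third position 2-fold.
Codon 6 CCT (Pro): third position 4-fold.
Codon 7 GAA (Glu): third position 2-fold.
Codon 8 CAC (His): third position 2-fold.
Codon 9 ATA (Ile): third position 3-fold.
Codon 10 CCT (Pro): third position 4-fold.
Four-fold degenerate third positions: 4.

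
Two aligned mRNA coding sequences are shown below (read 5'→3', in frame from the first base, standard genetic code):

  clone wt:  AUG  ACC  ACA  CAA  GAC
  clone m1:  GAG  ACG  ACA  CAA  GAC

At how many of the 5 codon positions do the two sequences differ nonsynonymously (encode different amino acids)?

1

Codon 1: AUG Met / GAG Glu — nonsynonymous.
Codon 2: ACC Thr / ACG Thr — synonymous.
Codon 3: ACA Thr / ACA Thr — identical.
Codon 4: CAA Gln / CAA Gln — identical.
Codon 5: GAC Asp / GAC Asp — identical.
Nonsynonymous differences: 1.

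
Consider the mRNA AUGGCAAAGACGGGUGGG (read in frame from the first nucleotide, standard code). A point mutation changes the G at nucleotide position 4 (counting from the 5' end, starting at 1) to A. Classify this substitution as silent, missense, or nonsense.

missense

Position 4 falls in codon 2: GCA → Ala.
After the substitution the codon is ACA → Thr.
Ala ≠ Thr, so this is a missense mutation.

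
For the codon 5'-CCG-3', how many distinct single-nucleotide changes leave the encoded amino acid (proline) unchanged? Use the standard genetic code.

Position 1: none → 0 synonymous.
Position 2: none → 0 synonymous.
Position 3: CCU, CCC, CCA → 3 synonymous.
Total: 0 + 0 + 3 = 3.

3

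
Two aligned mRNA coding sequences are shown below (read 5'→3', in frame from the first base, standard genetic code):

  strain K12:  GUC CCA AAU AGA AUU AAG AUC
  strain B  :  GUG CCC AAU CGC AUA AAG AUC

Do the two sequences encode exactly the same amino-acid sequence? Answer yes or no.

Codon 1: GUC Val / GUG Val — synonymous.
Codon 2: CCA Pro / CCC Pro — synonymous.
Codon 3: AAU Asn / AAU Asn — identical.
Codon 4: AGA Arg / CGC Arg — synonymous.
Codon 5: AUU Ile / AUA Ile — synonymous.
Codon 6: AAG Lys / AAG Lys — identical.
Codon 7: AUC Ile / AUC Ile — identical.
Nonsynonymous differences: 0 → same protein.

yes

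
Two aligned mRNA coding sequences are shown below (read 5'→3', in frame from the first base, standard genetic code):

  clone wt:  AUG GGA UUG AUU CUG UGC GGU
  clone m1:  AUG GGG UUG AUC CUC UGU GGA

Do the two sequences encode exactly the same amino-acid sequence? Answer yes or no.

yes

Codon 1: AUG Met / AUG Met — identical.
Codon 2: GGA Gly / GGG Gly — synonymous.
Codon 3: UUG Leu / UUG Leu — identical.
Codon 4: AUU Ile / AUC Ile — synonymous.
Codon 5: CUG Leu / CUC Leu — synonymous.
Codon 6: UGC Cys / UGU Cys — synonymous.
Codon 7: GGU Gly / GGA Gly — synonymous.
Nonsynonymous differences: 0 → same protein.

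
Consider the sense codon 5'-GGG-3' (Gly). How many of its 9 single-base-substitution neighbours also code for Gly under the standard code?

Position 1: none → 0 synonymous.
Position 2: none → 0 synonymous.
Position 3: GGU, GGC, GGA → 3 synonymous.
Total: 0 + 0 + 3 = 3.

3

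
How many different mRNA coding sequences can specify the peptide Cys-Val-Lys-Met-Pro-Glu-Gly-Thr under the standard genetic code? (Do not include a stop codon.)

2048

Cys: 2 codons.
Val: 4 codons.
Lys: 2 codons.
Met: 1 codon.
Pro: 4 codons.
Glu: 2 codons.
Gly: 4 codons.
Thr: 4 codons.
2 × 4 × 2 × 1 × 4 × 2 × 4 × 4 = 2048.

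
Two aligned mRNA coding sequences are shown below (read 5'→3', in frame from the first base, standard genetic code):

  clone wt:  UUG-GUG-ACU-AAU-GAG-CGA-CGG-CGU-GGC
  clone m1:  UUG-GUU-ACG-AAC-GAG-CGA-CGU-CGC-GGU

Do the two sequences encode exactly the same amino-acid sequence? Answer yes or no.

yes

Codon 1: UUG Leu / UUG Leu — identical.
Codon 2: GUG Val / GUU Val — synonymous.
Codon 3: ACU Thr / ACG Thr — synonymous.
Codon 4: AAU Asn / AAC Asn — synonymous.
Codon 5: GAG Glu / GAG Glu — identical.
Codon 6: CGA Arg / CGA Arg — identical.
Codon 7: CGG Arg / CGU Arg — synonymous.
Codon 8: CGU Arg / CGC Arg — synonymous.
Codon 9: GGC Gly / GGU Gly — synonymous.
Nonsynonymous differences: 0 → same protein.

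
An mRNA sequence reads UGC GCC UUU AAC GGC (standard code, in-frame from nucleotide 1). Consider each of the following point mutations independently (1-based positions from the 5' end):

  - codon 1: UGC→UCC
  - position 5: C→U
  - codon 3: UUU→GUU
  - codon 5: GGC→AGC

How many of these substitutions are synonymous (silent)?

0

Codon 1: UGC (Cys) → UCC (Ser) — missense.
Codon 2: GCC (Ala) → GUC (Val) — missense.
Codon 3: UUU (Phe) → GUU (Val) — missense.
Codon 5: GGC (Gly) → AGC (Ser) — missense.
Synonymous: 0 of 4.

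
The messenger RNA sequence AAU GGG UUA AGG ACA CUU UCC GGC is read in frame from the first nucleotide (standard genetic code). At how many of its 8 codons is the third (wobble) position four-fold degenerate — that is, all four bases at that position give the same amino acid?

Codon 1 AAU (Asn): third position 2-fold.
Codon 2 GGG (Gly): third position 4-fold.
Codon 3 UUA (Leu): third position 2-fold.
Codon 4 AGG (Arg): third position 2-fold.
Codon 5 ACA (Thr): third position 4-fold.
Codon 6 CUU (Leu): third position 4-fold.
Codon 7 UCC (Ser): third position 4-fold.
Codon 8 GGC (Gly): third position 4-fold.
Four-fold degenerate third positions: 5.

5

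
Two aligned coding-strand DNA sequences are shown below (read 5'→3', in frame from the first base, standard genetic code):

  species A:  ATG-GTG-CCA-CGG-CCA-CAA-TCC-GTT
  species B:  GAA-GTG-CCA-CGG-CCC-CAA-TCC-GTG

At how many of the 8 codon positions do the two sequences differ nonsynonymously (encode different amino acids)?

Codon 1: ATG Met / GAA Glu — nonsynonymous.
Codon 2: GTG Val / GTG Val — identical.
Codon 3: CCA Pro / CCA Pro — identical.
Codon 4: CGG Arg / CGG Arg — identical.
Codon 5: CCA Pro / CCC Pro — synonymous.
Codon 6: CAA Gln / CAA Gln — identical.
Codon 7: TCC Ser / TCC Ser — identical.
Codon 8: GTT Val / GTG Val — synonymous.
Nonsynonymous differences: 1.

1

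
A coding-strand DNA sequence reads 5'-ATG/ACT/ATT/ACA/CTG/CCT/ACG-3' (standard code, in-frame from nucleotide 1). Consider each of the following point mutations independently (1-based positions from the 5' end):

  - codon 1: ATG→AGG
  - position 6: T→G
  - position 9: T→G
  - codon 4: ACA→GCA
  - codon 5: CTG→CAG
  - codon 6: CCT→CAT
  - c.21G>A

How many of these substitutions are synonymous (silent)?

Codon 1: ATG (Met) → AGG (Arg) — missense.
Codon 2: ACT (Thr) → ACG (Thr) — synonymous.
Codon 3: ATT (Ile) → ATG (Met) — missense.
Codon 4: ACA (Thr) → GCA (Ala) — missense.
Codon 5: CTG (Leu) → CAG (Gln) — missense.
Codon 6: CCT (Pro) → CAT (His) — missense.
Codon 7: ACG (Thr) → ACA (Thr) — synonymous.
Synonymous: 2 of 7.

2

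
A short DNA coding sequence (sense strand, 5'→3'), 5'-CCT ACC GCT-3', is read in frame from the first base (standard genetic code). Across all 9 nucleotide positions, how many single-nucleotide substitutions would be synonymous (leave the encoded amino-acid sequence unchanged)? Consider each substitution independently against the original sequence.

Codon 1 (CCT, Pro): 3 synonymous substitutions.
Codon 2 (ACC, Thr): 3 synonymous substitutions.
Codon 3 (GCT, Ala): 3 synonymous substitutions.
Total: 3 + 3 + 3 = 9.

9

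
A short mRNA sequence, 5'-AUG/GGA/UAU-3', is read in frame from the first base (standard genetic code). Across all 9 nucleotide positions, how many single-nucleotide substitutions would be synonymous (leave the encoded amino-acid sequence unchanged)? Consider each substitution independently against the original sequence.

Codon 1 (AUG, Met): 0 synonymous substitutions.
Codon 2 (GGA, Gly): 3 synonymous substitutions.
Codon 3 (UAU, Tyr): 1 synonymous substitution.
Total: 0 + 3 + 1 = 4.

4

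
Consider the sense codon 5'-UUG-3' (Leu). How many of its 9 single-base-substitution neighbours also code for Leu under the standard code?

Position 1: CUG → 1 synonymous.
Position 2: none → 0 synonymous.
Position 3: UUA → 1 synonymous.
Total: 1 + 0 + 1 = 2.

2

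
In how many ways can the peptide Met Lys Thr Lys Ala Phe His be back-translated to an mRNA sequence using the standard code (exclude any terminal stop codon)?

Met: 1 codon.
Lys: 2 codons.
Thr: 4 codons.
Lys: 2 codons.
Ala: 4 codons.
Phe: 2 codons.
His: 2 codons.
1 × 2 × 4 × 2 × 4 × 2 × 2 = 256.

256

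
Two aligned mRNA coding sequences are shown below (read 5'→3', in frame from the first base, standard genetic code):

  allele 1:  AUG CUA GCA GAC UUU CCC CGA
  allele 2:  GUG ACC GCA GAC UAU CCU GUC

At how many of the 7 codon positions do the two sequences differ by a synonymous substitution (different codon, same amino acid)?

Codon 1: AUG Met / GUG Val — nonsynonymous.
Codon 2: CUA Leu / ACC Thr — nonsynonymous.
Codon 3: GCA Ala / GCA Ala — identical.
Codon 4: GAC Asp / GAC Asp — identical.
Codon 5: UUU Phe / UAU Tyr — nonsynonymous.
Codon 6: CCC Pro / CCU Pro — synonymous.
Codon 7: CGA Arg / GUC Val — nonsynonymous.
Synonymous differences: 1.

1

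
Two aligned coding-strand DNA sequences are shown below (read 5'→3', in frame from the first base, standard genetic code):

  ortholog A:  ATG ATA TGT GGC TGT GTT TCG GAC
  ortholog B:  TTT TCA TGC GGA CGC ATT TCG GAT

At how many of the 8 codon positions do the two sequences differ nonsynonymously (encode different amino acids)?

4

Codon 1: ATG Met / TTT Phe — nonsynonymous.
Codon 2: ATA Ile / TCA Ser — nonsynonymous.
Codon 3: TGT Cys / TGC Cys — synonymous.
Codon 4: GGC Gly / GGA Gly — synonymous.
Codon 5: TGT Cys / CGC Arg — nonsynonymous.
Codon 6: GTT Val / ATT Ile — nonsynonymous.
Codon 7: TCG Ser / TCG Ser — identical.
Codon 8: GAC Asp / GAT Asp — synonymous.
Nonsynonymous differences: 4.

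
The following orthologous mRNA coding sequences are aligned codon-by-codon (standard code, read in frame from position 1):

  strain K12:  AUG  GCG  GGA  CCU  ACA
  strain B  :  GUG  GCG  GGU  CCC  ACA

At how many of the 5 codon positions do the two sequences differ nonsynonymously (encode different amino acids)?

1

Codon 1: AUG Met / GUG Val — nonsynonymous.
Codon 2: GCG Ala / GCG Ala — identical.
Codon 3: GGA Gly / GGU Gly — synonymous.
Codon 4: CCU Pro / CCC Pro — synonymous.
Codon 5: ACA Thr / ACA Thr — identical.
Nonsynonymous differences: 1.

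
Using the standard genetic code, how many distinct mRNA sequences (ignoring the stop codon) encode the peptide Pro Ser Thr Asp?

192

Pro: 4 codons.
Ser: 6 codons.
Thr: 4 codons.
Asp: 2 codons.
4 × 6 × 4 × 2 = 192.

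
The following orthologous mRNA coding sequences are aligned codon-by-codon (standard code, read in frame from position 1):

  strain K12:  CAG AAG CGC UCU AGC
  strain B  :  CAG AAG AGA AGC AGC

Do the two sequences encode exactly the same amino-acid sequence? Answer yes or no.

yes

Codon 1: CAG Gln / CAG Gln — identical.
Codon 2: AAG Lys / AAG Lys — identical.
Codon 3: CGC Arg / AGA Arg — synonymous.
Codon 4: UCU Ser / AGC Ser — synonymous.
Codon 5: AGC Ser / AGC Ser — identical.
Nonsynonymous differences: 0 → same protein.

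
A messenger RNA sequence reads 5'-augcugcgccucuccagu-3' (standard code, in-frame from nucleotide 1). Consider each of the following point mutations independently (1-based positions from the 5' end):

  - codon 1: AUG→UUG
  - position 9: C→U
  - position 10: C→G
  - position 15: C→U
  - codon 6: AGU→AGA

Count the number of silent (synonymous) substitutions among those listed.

Codon 1: AUG (Met) → UUG (Leu) — missense.
Codon 3: CGC (Arg) → CGU (Arg) — synonymous.
Codon 4: CUC (Leu) → GUC (Val) — missense.
Codon 5: UCC (Ser) → UCU (Ser) — synonymous.
Codon 6: AGU (Ser) → AGA (Arg) — missense.
Synonymous: 2 of 5.

2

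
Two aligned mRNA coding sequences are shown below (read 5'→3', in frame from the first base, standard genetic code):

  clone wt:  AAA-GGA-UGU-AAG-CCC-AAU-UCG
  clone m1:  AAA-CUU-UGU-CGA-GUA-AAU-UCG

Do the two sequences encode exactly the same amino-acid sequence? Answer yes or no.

no

Codon 1: AAA Lys / AAA Lys — identical.
Codon 2: GGA Gly / CUU Leu — nonsynonymous.
Codon 3: UGU Cys / UGU Cys — identical.
Codon 4: AAG Lys / CGA Arg — nonsynonymous.
Codon 5: CCC Pro / GUA Val — nonsynonymous.
Codon 6: AAU Asn / AAU Asn — identical.
Codon 7: UCG Ser / UCG Ser — identical.
Nonsynonymous differences: 3 → different protein.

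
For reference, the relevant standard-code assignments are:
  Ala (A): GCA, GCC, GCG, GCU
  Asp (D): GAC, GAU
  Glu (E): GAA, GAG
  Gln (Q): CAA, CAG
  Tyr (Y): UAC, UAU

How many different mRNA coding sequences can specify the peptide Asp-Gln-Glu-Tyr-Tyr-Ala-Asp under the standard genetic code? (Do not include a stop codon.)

Asp: 2 codons.
Gln: 2 codons.
Glu: 2 codons.
Tyr: 2 codons.
Tyr: 2 codons.
Ala: 4 codons.
Asp: 2 codons.
2 × 2 × 2 × 2 × 2 × 4 × 2 = 256.

256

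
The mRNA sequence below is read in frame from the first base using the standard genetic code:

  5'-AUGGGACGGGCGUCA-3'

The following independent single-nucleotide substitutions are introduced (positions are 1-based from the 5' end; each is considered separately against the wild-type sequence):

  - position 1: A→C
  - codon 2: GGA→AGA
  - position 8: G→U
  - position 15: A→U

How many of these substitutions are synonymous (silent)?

Codon 1: AUG (Met) → CUG (Leu) — missense.
Codon 2: GGA (Gly) → AGA (Arg) — missense.
Codon 3: CGG (Arg) → CUG (Leu) — missense.
Codon 5: UCA (Ser) → UCU (Ser) — synonymous.
Synonymous: 1 of 4.

1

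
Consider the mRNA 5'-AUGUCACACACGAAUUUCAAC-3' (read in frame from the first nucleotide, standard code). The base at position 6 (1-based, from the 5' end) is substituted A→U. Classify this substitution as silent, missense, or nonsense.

Position 6 falls in codon 2: UCA → Ser.
After the substitution the codon is UCU → Ser.
Both encode Ser, so the change is synonymous.

silent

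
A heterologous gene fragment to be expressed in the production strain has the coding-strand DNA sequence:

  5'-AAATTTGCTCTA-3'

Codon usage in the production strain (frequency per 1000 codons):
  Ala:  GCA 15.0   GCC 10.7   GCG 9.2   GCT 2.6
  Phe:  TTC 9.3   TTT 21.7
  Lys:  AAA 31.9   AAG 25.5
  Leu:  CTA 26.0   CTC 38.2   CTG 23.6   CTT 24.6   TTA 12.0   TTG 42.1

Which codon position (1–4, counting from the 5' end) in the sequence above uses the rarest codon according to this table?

3

Codon 1 AAA (Lys): 31.9 per 1000.
Codon 2 TTT (Phe): 21.7 per 1000.
Codon 3 GCT (Ala): 2.6 per 1000.
Codon 4 CTA (Leu): 26.0 per 1000.
Lowest frequency is 2.6 at codon 3.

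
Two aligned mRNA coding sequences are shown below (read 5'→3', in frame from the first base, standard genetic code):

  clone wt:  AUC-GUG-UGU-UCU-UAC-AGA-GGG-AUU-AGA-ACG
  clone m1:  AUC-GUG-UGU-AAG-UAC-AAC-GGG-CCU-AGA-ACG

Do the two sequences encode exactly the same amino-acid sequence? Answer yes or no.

Codon 1: AUC Ile / AUC Ile — identical.
Codon 2: GUG Val / GUG Val — identical.
Codon 3: UGU Cys / UGU Cys — identical.
Codon 4: UCU Ser / AAG Lys — nonsynonymous.
Codon 5: UAC Tyr / UAC Tyr — identical.
Codon 6: AGA Arg / AAC Asn — nonsynonymous.
Codon 7: GGG Gly / GGG Gly — identical.
Codon 8: AUU Ile / CCU Pro — nonsynonymous.
Codon 9: AGA Arg / AGA Arg — identical.
Codon 10: ACG Thr / ACG Thr — identical.
Nonsynonymous differences: 3 → different protein.

no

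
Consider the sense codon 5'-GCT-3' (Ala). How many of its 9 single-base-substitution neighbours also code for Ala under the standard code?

Position 1: none → 0 synonymous.
Position 2: none → 0 synonymous.
Position 3: GCC, GCA, GCG → 3 synonymous.
Total: 0 + 0 + 3 = 3.

3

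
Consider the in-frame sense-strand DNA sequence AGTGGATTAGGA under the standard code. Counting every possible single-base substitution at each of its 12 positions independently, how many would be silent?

Codon 1 (AGT, Ser): 1 synonymous substitution.
Codon 2 (GGA, Gly): 3 synonymous substitutions.
Codon 3 (TTA, Leu): 2 synonymous substitutions.
Codon 4 (GGA, Gly): 3 synonymous substitutions.
Total: 1 + 3 + 2 + 3 = 9.

9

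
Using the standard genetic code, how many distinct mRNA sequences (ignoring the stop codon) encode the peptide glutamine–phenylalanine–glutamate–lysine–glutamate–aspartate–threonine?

Gln: 2 codons.
Phe: 2 codons.
Glu: 2 codons.
Lys: 2 codons.
Glu: 2 codons.
Asp: 2 codons.
Thr: 4 codons.
2 × 2 × 2 × 2 × 2 × 2 × 4 = 256.

256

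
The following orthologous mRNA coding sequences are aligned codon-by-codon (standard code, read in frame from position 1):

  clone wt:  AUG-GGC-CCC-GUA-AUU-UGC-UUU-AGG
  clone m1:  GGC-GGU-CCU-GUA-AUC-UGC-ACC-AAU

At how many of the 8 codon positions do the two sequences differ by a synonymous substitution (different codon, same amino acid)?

3

Codon 1: AUG Met / GGC Gly — nonsynonymous.
Codon 2: GGC Gly / GGU Gly — synonymous.
Codon 3: CCC Pro / CCU Pro — synonymous.
Codon 4: GUA Val / GUA Val — identical.
Codon 5: AUU Ile / AUC Ile — synonymous.
Codon 6: UGC Cys / UGC Cys — identical.
Codon 7: UUU Phe / ACC Thr — nonsynonymous.
Codon 8: AGG Arg / AAU Asn — nonsynonymous.
Synonymous differences: 3.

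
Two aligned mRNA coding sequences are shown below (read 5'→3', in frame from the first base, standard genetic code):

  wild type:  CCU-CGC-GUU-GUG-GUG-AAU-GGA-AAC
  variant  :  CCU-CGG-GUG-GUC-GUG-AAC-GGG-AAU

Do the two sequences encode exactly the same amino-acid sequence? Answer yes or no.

Codon 1: CCU Pro / CCU Pro — identical.
Codon 2: CGC Arg / CGG Arg — synonymous.
Codon 3: GUU Val / GUG Val — synonymous.
Codon 4: GUG Val / GUC Val — synonymous.
Codon 5: GUG Val / GUG Val — identical.
Codon 6: AAU Asn / AAC Asn — synonymous.
Codon 7: GGA Gly / GGG Gly — synonymous.
Codon 8: AAC Asn / AAU Asn — synonymous.
Nonsynonymous differences: 0 → same protein.

yes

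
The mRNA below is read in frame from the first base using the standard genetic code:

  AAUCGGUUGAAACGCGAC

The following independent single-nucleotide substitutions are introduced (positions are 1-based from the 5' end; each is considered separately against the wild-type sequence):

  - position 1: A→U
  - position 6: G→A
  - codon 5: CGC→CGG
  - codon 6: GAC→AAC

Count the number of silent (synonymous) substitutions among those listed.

Codon 1: AAU (Asn) → UAU (Tyr) — missense.
Codon 2: CGG (Arg) → CGA (Arg) — synonymous.
Codon 5: CGC (Arg) → CGG (Arg) — synonymous.
Codon 6: GAC (Asp) → AAC (Asn) — missense.
Synonymous: 2 of 4.

2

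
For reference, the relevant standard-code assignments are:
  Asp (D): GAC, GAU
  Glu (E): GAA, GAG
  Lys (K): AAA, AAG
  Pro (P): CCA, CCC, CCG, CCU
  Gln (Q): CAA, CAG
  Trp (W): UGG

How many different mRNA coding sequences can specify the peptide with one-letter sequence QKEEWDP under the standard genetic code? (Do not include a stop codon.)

Gln: 2 codons.
Lys: 2 codons.
Glu: 2 codons.
Glu: 2 codons.
Trp: 1 codon.
Asp: 2 codons.
Pro: 4 codons.
2 × 2 × 2 × 2 × 1 × 2 × 4 = 128.

128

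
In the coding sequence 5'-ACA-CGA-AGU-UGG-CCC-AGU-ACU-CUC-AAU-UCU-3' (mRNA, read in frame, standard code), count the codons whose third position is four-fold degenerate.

Codon 1 ACA (Thr): third position 4-fold.
Codon 2 CGA (Arg): third position 4-fold.
Codon 3 AGU (Ser): third position 2-fold.
Codon 4 UGG (Trp): third position 1-fold.
Codon 5 CCC (Pro): third position 4-fold.
Codon 6 AGU (Ser): third position 2-fold.
Codon 7 ACU (Thr): third position 4-fold.
Codon 8 CUC (Leu): third position 4-fold.
Codon 9 AAU (Asn): third position 2-fold.
Codon 10 UCU (Ser): third position 4-fold.
Four-fold degenerate third positions: 6.

6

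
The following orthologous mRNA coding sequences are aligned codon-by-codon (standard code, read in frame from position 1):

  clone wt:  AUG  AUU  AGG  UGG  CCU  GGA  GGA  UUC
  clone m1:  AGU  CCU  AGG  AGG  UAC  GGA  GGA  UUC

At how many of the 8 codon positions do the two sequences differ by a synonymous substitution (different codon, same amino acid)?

0

Codon 1: AUG Met / AGU Ser — nonsynonymous.
Codon 2: AUU Ile / CCU Pro — nonsynonymous.
Codon 3: AGG Arg / AGG Arg — identical.
Codon 4: UGG Trp / AGG Arg — nonsynonymous.
Codon 5: CCU Pro / UAC Tyr — nonsynonymous.
Codon 6: GGA Gly / GGA Gly — identical.
Codon 7: GGA Gly / GGA Gly — identical.
Codon 8: UUC Phe / UUC Phe — identical.
Synonymous differences: 0.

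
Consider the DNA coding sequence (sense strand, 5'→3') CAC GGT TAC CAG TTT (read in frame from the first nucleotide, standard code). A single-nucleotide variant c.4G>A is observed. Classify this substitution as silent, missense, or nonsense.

Position 4 falls in codon 2: GGT → Gly.
After the substitution the codon is AGT → Ser.
Gly ≠ Ser, so this is a missense mutation.

missense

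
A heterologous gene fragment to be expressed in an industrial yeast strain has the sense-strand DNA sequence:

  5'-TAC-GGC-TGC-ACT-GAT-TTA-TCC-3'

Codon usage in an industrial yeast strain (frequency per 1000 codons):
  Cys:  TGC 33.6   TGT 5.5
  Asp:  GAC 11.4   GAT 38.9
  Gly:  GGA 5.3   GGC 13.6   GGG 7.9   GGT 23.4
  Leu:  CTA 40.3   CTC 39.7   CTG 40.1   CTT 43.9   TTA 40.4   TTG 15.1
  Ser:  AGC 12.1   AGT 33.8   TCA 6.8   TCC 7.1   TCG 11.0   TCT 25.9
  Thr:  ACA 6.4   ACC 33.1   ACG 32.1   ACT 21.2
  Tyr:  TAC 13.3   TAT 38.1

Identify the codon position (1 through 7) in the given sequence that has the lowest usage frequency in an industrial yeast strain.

7

Codon 1 TAC (Tyr): 13.3 per 1000.
Codon 2 GGC (Gly): 13.6 per 1000.
Codon 3 TGC (Cys): 33.6 per 1000.
Codon 4 ACT (Thr): 21.2 per 1000.
Codon 5 GAT (Asp): 38.9 per 1000.
Codon 6 TTA (Leu): 40.4 per 1000.
Codon 7 TCC (Ser): 7.1 per 1000.
Lowest frequency is 7.1 at codon 7.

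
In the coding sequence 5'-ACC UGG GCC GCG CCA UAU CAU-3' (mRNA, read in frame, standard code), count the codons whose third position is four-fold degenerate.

Codon 1 ACC (Thr): third position 4-fold.
Codon 2 UGG (Trp): third position 1-fold.
Codon 3 GCC (Ala): third position 4-fold.
Codon 4 GCG (Ala): third position 4-fold.
Codon 5 CCA (Pro): third position 4-fold.
Codon 6 UAU (Tyr): third position 2-fold.
Codon 7 CAU (His): third position 2-fold.
Four-fold degenerate third positions: 4.

4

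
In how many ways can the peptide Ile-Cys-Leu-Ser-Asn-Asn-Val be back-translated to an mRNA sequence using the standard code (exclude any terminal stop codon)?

Ile: 3 codons.
Cys: 2 codons.
Leu: 6 codons.
Ser: 6 codons.
Asn: 2 codons.
Asn: 2 codons.
Val: 4 codons.
3 × 2 × 6 × 6 × 2 × 2 × 4 = 3456.

3456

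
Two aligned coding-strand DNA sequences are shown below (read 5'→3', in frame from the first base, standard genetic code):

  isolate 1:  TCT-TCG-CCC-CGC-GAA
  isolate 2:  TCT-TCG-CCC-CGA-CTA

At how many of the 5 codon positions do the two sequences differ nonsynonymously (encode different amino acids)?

Codon 1: TCT Ser / TCT Ser — identical.
Codon 2: TCG Ser / TCG Ser — identical.
Codon 3: CCC Pro / CCC Pro — identical.
Codon 4: CGC Arg / CGA Arg — synonymous.
Codon 5: GAA Glu / CTA Leu — nonsynonymous.
Nonsynonymous differences: 1.

1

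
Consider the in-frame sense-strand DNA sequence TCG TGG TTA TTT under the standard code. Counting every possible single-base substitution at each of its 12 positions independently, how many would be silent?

6

Codon 1 (TCG, Ser): 3 synonymous substitutions.
Codon 2 (TGG, Trp): 0 synonymous substitutions.
Codon 3 (TTA, Leu): 2 synonymous substitutions.
Codon 4 (TTT, Phe): 1 synonymous substitution.
Total: 3 + 0 + 2 + 1 = 6.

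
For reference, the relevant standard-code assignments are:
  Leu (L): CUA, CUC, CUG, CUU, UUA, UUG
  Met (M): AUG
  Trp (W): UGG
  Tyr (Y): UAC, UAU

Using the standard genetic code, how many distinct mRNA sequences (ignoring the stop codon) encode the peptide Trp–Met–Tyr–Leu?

Trp: 1 codon.
Met: 1 codon.
Tyr: 2 codons.
Leu: 6 codons.
1 × 1 × 2 × 6 = 12.

12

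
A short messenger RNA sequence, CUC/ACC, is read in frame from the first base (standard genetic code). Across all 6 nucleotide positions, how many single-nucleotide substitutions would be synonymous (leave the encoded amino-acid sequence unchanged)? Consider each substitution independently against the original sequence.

6

Codon 1 (CUC, Leu): 3 synonymous substitutions.
Codon 2 (ACC, Thr): 3 synonymous substitutions.
Total: 3 + 3 = 6.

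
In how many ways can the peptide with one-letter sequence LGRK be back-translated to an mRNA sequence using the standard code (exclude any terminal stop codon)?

288

Leu: 6 codons.
Gly: 4 codons.
Arg: 6 codons.
Lys: 2 codons.
6 × 4 × 6 × 2 = 288.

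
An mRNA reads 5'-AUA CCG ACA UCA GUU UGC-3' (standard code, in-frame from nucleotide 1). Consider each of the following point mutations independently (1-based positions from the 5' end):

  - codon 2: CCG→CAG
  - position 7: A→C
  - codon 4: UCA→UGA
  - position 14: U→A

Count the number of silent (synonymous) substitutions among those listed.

0

Codon 2: CCG (Pro) → CAG (Gln) — missense.
Codon 3: ACA (Thr) → CCA (Pro) — missense.
Codon 4: UCA (Ser) → UGA (Stop) — nonsense.
Codon 5: GUU (Val) → GAU (Asp) — missense.
Synonymous: 0 of 4.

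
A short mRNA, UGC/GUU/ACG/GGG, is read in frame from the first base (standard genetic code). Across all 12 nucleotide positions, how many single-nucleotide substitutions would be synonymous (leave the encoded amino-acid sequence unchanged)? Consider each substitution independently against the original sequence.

Codon 1 (UGC, Cys): 1 synonymous substitution.
Codon 2 (GUU, Val): 3 synonymous substitutions.
Codon 3 (ACG, Thr): 3 synonymous substitutions.
Codon 4 (GGG, Gly): 3 synonymous substitutions.
Total: 1 + 3 + 3 + 3 = 10.

10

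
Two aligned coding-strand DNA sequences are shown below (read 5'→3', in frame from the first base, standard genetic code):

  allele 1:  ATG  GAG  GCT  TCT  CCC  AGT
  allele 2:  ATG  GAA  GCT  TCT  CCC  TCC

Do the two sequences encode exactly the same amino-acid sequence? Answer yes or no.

Codon 1: ATG Met / ATG Met — identical.
Codon 2: GAG Glu / GAA Glu — synonymous.
Codon 3: GCT Ala / GCT Ala — identical.
Codon 4: TCT Ser / TCT Ser — identical.
Codon 5: CCC Pro / CCC Pro — identical.
Codon 6: AGT Ser / TCC Ser — synonymous.
Nonsynonymous differences: 0 → same protein.

yes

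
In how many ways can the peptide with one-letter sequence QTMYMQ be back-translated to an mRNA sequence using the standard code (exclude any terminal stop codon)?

Gln: 2 codons.
Thr: 4 codons.
Met: 1 codon.
Tyr: 2 codons.
Met: 1 codon.
Gln: 2 codons.
2 × 4 × 1 × 2 × 1 × 2 = 32.

32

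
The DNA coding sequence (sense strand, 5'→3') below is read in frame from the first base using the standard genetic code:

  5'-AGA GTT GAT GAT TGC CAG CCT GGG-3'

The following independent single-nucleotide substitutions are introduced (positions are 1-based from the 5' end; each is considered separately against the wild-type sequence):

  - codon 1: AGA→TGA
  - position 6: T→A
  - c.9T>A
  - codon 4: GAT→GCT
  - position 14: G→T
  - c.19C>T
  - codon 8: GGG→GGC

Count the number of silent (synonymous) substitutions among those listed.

Codon 1: AGA (Arg) → TGA (Stop) — nonsense.
Codon 2: GTT (Val) → GTA (Val) — synonymous.
Codon 3: GAT (Asp) → GAA (Glu) — missense.
Codon 4: GAT (Asp) → GCT (Ala) — missense.
Codon 5: TGC (Cys) → TTC (Phe) — missense.
Codon 7: CCT (Pro) → TCT (Ser) — missense.
Codon 8: GGG (Gly) → GGC (Gly) — synonymous.
Synonymous: 2 of 7.

2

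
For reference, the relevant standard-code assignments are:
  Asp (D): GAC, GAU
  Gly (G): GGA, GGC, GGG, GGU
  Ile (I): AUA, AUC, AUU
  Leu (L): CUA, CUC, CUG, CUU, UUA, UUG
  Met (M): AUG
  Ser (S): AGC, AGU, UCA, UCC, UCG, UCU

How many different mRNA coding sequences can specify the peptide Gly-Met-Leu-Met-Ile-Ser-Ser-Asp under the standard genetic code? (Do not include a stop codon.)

5184

Gly: 4 codons.
Met: 1 codon.
Leu: 6 codons.
Met: 1 codon.
Ile: 3 codons.
Ser: 6 codons.
Ser: 6 codons.
Asp: 2 codons.
4 × 1 × 6 × 1 × 3 × 6 × 6 × 2 = 5184.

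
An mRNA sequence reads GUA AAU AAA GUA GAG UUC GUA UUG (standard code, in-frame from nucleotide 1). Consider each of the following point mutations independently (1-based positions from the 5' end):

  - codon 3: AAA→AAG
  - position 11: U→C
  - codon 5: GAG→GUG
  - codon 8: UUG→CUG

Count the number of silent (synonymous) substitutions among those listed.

Codon 3: AAA (Lys) → AAG (Lys) — synonymous.
Codon 4: GUA (Val) → GCA (Ala) — missense.
Codon 5: GAG (Glu) → GUG (Val) — missense.
Codon 8: UUG (Leu) → CUG (Leu) — synonymous.
Synonymous: 2 of 4.

2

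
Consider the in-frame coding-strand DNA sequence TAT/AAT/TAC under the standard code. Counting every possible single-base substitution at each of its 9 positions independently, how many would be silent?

3

Codon 1 (TAT, Tyr): 1 synonymous substitution.
Codon 2 (AAT, Asn): 1 synonymous substitution.
Codon 3 (TAC, Tyr): 1 synonymous substitution.
Total: 1 + 1 + 1 = 3.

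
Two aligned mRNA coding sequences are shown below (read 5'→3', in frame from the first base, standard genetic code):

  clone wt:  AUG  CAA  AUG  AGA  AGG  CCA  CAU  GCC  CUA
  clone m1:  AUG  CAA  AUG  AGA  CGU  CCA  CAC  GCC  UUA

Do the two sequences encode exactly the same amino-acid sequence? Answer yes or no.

yes

Codon 1: AUG Met / AUG Met — identical.
Codon 2: CAA Gln / CAA Gln — identical.
Codon 3: AUG Met / AUG Met — identical.
Codon 4: AGA Arg / AGA Arg — identical.
Codon 5: AGG Arg / CGU Arg — synonymous.
Codon 6: CCA Pro / CCA Pro — identical.
Codon 7: CAU His / CAC His — synonymous.
Codon 8: GCC Ala / GCC Ala — identical.
Codon 9: CUA Leu / UUA Leu — synonymous.
Nonsynonymous differences: 0 → same protein.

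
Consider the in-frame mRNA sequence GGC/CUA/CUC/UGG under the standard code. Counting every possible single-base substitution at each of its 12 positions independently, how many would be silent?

10

Codon 1 (GGC, Gly): 3 synonymous substitutions.
Codon 2 (CUA, Leu): 4 synonymous substitutions.
Codon 3 (CUC, Leu): 3 synonymous substitutions.
Codon 4 (UGG, Trp): 0 synonymous substitutions.
Total: 3 + 4 + 3 + 0 = 10.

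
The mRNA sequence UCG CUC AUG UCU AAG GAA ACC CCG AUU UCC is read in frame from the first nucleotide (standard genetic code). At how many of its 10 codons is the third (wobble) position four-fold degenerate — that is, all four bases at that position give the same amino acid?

6

Codon 1 UCG (Ser): third position 4-fold.
Codon 2 CUC (Leu): third position 4-fold.
Codon 3 AUG (Met): third position 1-fold.
Codon 4 UCU (Ser): third position 4-fold.
Codon 5 AAG (Lys): third position 2-fold.
Codon 6 GAA (Glu): third position 2-fold.
Codon 7 ACC (Thr): third position 4-fold.
Codon 8 CCG (Pro): third position 4-fold.
Codon 9 AUU (Ile): third position 3-fold.
Codon 10 UCC (Ser): third position 4-fold.
Four-fold degenerate third positions: 6.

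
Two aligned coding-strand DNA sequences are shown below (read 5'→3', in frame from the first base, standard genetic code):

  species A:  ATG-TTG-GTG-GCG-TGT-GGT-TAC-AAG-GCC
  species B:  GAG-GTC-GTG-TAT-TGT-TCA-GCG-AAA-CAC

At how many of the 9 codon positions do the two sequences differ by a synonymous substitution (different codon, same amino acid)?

Codon 1: ATG Met / GAG Glu — nonsynonymous.
Codon 2: TTG Leu / GTC Val — nonsynonymous.
Codon 3: GTG Val / GTG Val — identical.
Codon 4: GCG Ala / TAT Tyr — nonsynonymous.
Codon 5: TGT Cys / TGT Cys — identical.
Codon 6: GGT Gly / TCA Ser — nonsynonymous.
Codon 7: TAC Tyr / GCG Ala — nonsynonymous.
Codon 8: AAG Lys / AAA Lys — synonymous.
Codon 9: GCC Ala / CAC His — nonsynonymous.
Synonymous differences: 1.

1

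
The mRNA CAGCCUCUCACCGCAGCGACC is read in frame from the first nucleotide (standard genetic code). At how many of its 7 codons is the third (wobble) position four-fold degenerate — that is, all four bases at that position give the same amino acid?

Codon 1 CAG (Gln): third position 2-fold.
Codon 2 CCU (Pro): third position 4-fold.
Codon 3 CUC (Leu): third position 4-fold.
Codon 4 ACC (Thr): third position 4-fold.
Codon 5 GCA (Ala): third position 4-fold.
Codon 6 GCG (Ala): third position 4-fold.
Codon 7 ACC (Thr): third position 4-fold.
Four-fold degenerate third positions: 6.

6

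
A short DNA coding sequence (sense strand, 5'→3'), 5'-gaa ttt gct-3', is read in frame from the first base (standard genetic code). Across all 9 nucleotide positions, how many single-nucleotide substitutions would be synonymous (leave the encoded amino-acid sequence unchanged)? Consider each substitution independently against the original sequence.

Codon 1 (GAA, Glu): 1 synonymous substitution.
Codon 2 (TTT, Phe): 1 synonymous substitution.
Codon 3 (GCT, Ala): 3 synonymous substitutions.
Total: 1 + 1 + 3 = 5.

5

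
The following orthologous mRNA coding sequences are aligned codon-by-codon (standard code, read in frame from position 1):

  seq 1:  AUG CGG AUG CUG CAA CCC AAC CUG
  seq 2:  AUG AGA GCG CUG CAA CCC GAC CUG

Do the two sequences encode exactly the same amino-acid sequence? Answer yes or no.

Codon 1: AUG Met / AUG Met — identical.
Codon 2: CGG Arg / AGA Arg — synonymous.
Codon 3: AUG Met / GCG Ala — nonsynonymous.
Codon 4: CUG Leu / CUG Leu — identical.
Codon 5: CAA Gln / CAA Gln — identical.
Codon 6: CCC Pro / CCC Pro — identical.
Codon 7: AAC Asn / GAC Asp — nonsynonymous.
Codon 8: CUG Leu / CUG Leu — identical.
Nonsynonymous differences: 2 → different protein.

no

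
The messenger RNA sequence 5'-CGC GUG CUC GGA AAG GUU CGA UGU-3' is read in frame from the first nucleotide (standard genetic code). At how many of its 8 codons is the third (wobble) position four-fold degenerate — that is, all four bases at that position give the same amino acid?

6

Codon 1 CGC (Arg): third position 4-fold.
Codon 2 GUG (Val): third position 4-fold.
Codon 3 CUC (Leu): third position 4-fold.
Codon 4 GGA (Gly): third position 4-fold.
Codon 5 AAG (Lys): third position 2-fold.
Codon 6 GUU (Val): third position 4-fold.
Codon 7 CGA (Arg): third position 4-fold.
Codon 8 UGU (Cys): third position 2-fold.
Four-fold degenerate third positions: 6.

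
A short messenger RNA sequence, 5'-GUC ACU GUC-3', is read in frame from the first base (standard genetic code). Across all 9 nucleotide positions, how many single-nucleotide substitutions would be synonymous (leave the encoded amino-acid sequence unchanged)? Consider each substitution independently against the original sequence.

9

Codon 1 (GUC, Val): 3 synonymous substitutions.
Codon 2 (ACU, Thr): 3 synonymous substitutions.
Codon 3 (GUC, Val): 3 synonymous substitutions.
Total: 3 + 3 + 3 = 9.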